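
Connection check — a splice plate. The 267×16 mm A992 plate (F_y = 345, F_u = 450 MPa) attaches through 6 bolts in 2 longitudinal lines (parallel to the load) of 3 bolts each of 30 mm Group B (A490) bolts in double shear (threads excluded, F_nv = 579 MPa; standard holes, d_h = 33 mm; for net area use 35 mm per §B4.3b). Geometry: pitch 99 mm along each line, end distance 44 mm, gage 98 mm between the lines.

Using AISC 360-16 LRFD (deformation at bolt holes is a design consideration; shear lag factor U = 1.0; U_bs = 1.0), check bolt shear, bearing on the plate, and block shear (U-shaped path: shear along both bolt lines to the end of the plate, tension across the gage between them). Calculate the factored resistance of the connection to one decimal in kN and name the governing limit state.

Bolt shear: A_b = π(30)²/4 = 706.86 mm². φR_n = 0.75 × 579 × 706.86 × 6 × 2 = 3683.4 kN.
Bearing (16 mm plate, F_u = 450 MPa): end bolts L_c = 44 − 33/2 = 27.5, R_n = min(1.2×27.5×16×450, 2.4×30×16×450) = 237.6 kN/bolt; interior L_c = 99 − 33 = 66, R_n = 518.4 kN/bolt. φR_n = 0.75 × (2×237.6 + 4×518.4) = 1911.6 kN.
Block shear: shear path 2×[44+2×99] = 2×242 mm, A_gv = 7744, A_nv = 2×(242 − 2.5×35)×16 = 4944 mm²; tension across gage: (98 − 1×35)×16 = 1008 mm². R_n = min(0.6×450×4944, 0.6×345×7744) + 1.0×450×1008 = min(1334.9, 1603) + 453.6 = 1788.5 kN. φR_n = 0.75 × 1788.5 = 1341.4 kN.
Governing: min(3683.4, 1911.6, 1341.4) = 1341.4 kN → block shear.

1341.4 kN (block shear governs)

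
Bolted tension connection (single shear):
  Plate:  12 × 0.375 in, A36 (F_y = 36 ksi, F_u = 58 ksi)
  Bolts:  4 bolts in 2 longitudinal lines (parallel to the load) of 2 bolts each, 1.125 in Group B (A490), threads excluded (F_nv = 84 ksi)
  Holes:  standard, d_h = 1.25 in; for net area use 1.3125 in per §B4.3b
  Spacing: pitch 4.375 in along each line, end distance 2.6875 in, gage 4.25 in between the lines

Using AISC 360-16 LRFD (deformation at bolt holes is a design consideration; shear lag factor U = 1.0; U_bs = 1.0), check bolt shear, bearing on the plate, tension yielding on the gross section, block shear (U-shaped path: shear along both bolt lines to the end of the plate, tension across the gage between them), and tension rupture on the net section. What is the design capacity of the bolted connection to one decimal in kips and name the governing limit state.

Bolt shear: A_b = π(1.125)²/4 = 0.99402 in². φR_n = 0.75 × 84 × 0.99402 × 4 × 1 = 250.5 kips.
Bearing (0.375 in plate, F_u = 58 ksi): end bolts L_c = 2.6875 − 1.25/2 = 2.0625, R_n = min(1.2×2.0625×0.375×58, 2.4×1.125×0.375×58) = 53.831 kips/bolt; interior L_c = 4.375 − 1.25 = 3.125, R_n = 58.725 kips/bolt. φR_n = 0.75 × (2×53.831 + 2×58.725) = 168.8 kips.
Tension yield (gross): A_g = 12×0.375 = 4.5 in². φR_n = 0.90 × 36 × 4.5 = 145.8 kips.
Block shear: shear path 2×[2.6875+1×4.375] = 2×7.0625 in, A_gv = 5.2969, A_nv = 2×(7.0625 − 1.5×1.3125)×0.375 = 3.8203 in²; tension across gage: (4.25 − 1×1.3125)×0.375 = 1.1016 in². R_n = min(0.6×58×3.8203, 0.6×36×5.2969) + 1.0×58×1.1016 = min(132.95, 114.41) + 63.893 = 178.3 kips. φR_n = 0.75 × 178.3 = 133.7 kips.
Tension rupture (net): A_n = (12 − 2×1.3125)×0.375 = 3.5156 in² (U = 1.0, A_e = A_n). φR_n = 0.75 × 58 × 3.5156 = 152.9 kips.
Governing: min(250.5, 168.8, 145.8, 133.7, 152.9) = 133.7 kips → block shear.

133.7 kips (block shear governs)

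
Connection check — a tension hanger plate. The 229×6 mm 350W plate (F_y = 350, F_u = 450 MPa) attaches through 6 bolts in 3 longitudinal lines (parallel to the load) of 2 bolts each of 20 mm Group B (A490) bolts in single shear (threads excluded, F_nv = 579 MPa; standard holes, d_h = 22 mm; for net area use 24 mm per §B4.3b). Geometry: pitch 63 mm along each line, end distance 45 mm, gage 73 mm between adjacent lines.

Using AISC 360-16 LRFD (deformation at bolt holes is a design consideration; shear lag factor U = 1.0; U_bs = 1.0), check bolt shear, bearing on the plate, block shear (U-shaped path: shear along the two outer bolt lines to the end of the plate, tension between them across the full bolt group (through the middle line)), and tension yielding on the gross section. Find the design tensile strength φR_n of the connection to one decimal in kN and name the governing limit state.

Bolt shear: A_b = π(20)²/4 = 314.16 mm². φR_n = 0.75 × 579 × 314.16 × 6 × 1 = 818.5 kN.
Bearing (6 mm plate, F_u = 450 MPa): end bolts L_c = 45 − 22/2 = 34, R_n = min(1.2×34×6×450, 2.4×20×6×450) = 110.16 kN/bolt; interior L_c = 63 − 22 = 41, R_n = 129.6 kN/bolt. φR_n = 0.75 × (3×110.16 + 3×129.6) = 539.5 kN.
Block shear: shear path 2×[45+1×63] = 2×108 mm, A_gv = 1296, A_nv = 2×(108 − 1.5×24)×6 = 864 mm²; tension across gage: (146 − 2×24)×6 = 588 mm². R_n = min(0.6×450×864, 0.6×350×1296) + 1.0×450×588 = min(233.28, 272.16) + 264.6 = 497.88 kN. φR_n = 0.75 × 497.88 = 373.4 kN.
Tension yield (gross): A_g = 229×6 = 1374 mm². φR_n = 0.90 × 350 × 1374 = 432.8 kN.
Governing: min(818.5, 539.5, 373.4, 432.8) = 373.4 kN → block shear.

373.4 kN (block shear governs)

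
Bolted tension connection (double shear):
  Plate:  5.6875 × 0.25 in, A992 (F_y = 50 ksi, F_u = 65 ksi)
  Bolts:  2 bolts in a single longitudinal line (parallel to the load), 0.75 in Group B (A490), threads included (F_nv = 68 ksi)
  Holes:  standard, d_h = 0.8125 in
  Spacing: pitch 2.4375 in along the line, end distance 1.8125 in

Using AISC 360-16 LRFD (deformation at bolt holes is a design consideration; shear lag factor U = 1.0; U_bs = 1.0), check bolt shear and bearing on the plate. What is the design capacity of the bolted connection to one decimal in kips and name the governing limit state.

42.5 kips (bearing governs)

Bolt shear: A_b = π(0.75)²/4 = 0.44179 in². φR_n = 0.75 × 68 × 0.44179 × 2 × 2 = 90.1 kips.
Bearing (0.25 in plate, F_u = 65 ksi): end bolts L_c = 1.8125 − 0.8125/2 = 1.40625, R_n = min(1.2×1.40625×0.25×65, 2.4×0.75×0.25×65) = 27.422 kips/bolt; interior L_c = 2.4375 − 0.8125 = 1.625, R_n = 29.25 kips/bolt. φR_n = 0.75 × (1×27.422 + 1×29.25) = 42.5 kips.
Governing: min(90.1, 42.5) = 42.5 kips → bearing.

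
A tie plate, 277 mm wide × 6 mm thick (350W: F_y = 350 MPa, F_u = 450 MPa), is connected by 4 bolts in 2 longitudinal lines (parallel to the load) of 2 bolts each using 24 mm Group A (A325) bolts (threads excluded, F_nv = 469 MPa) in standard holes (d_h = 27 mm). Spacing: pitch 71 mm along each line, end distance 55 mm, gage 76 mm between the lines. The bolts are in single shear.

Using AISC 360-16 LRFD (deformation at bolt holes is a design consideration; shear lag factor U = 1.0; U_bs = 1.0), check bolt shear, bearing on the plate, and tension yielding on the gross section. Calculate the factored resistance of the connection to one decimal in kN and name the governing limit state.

Bolt shear: A_b = π(24)²/4 = 452.39 mm². φR_n = 0.75 × 469 × 452.39 × 4 × 1 = 636.5 kN.
Bearing (6 mm plate, F_u = 450 MPa): end bolts L_c = 55 − 27/2 = 41.5, R_n = min(1.2×41.5×6×450, 2.4×24×6×450) = 134.46 kN/bolt; interior L_c = 71 − 27 = 44, R_n = 142.56 kN/bolt. φR_n = 0.75 × (2×134.46 + 2×142.56) = 415.5 kN.
Tension yield (gross): A_g = 277×6 = 1662 mm². φR_n = 0.90 × 350 × 1662 = 523.5 kN.
Governing: min(636.5, 415.5, 523.5) = 415.5 kN → bearing.

415.5 kN (bearing governs)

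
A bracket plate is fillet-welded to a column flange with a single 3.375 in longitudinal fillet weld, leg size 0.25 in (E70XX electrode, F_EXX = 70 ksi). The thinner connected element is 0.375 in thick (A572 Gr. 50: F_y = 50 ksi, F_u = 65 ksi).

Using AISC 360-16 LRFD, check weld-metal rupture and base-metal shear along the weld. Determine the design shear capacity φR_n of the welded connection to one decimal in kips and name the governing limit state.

Weld metal: throat = 0.707×0.25 = 0.17675 in, L = 3.375 in. φR_n = 0.75 × 0.6 × 70 × 0.17675 × 3.375 = 18.8 kips.
Base metal shear (0.375 in plate): yield φR_n = 1.0×0.6×50×0.375×3.375 = 38.0 kips; rupture φR_n = 0.75×0.6×65×0.375×3.375 = 37.0 kips; take 37.0 kips (rupture).
Governing: min(18.8, 37.0) = 18.8 kips → weld metal.

18.8 kips (weld metal governs)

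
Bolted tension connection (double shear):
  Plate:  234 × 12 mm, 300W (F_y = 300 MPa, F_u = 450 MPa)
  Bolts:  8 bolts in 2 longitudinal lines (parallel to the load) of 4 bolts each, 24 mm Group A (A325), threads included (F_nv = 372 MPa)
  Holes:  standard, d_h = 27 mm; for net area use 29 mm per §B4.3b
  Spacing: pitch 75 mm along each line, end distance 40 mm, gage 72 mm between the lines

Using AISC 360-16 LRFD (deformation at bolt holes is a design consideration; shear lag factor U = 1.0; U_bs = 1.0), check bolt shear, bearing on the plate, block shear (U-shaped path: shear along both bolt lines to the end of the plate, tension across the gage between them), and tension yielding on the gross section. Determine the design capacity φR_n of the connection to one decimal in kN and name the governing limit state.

Bolt shear: A_b = π(24)²/4 = 452.39 mm². φR_n = 0.75 × 372 × 452.39 × 8 × 2 = 2019.5 kN.
Bearing (12 mm plate, F_u = 450 MPa): end bolts L_c = 40 − 27/2 = 26.5, R_n = min(1.2×26.5×12×450, 2.4×24×12×450) = 171.72 kN/bolt; interior L_c = 75 − 27 = 48, R_n = 311.04 kN/bolt. φR_n = 0.75 × (2×171.72 + 6×311.04) = 1657.3 kN.
Block shear: shear path 2×[40+3×75] = 2×265 mm, A_gv = 6360, A_nv = 2×(265 − 3.5×29)×12 = 3924 mm²; tension across gage: (72 − 1×29)×12 = 516 mm². R_n = min(0.6×450×3924, 0.6×300×6360) + 1.0×450×516 = min(1059.5, 1144.8) + 232.2 = 1291.7 kN. φR_n = 0.75 × 1291.7 = 968.8 kN.
Tension yield (gross): A_g = 234×12 = 2808 mm². φR_n = 0.90 × 300 × 2808 = 758.2 kN.
Governing: min(2019.5, 1657.3, 968.8, 758.2) = 758.2 kN → gross-section yield.

758.2 kN (gross-section yield governs)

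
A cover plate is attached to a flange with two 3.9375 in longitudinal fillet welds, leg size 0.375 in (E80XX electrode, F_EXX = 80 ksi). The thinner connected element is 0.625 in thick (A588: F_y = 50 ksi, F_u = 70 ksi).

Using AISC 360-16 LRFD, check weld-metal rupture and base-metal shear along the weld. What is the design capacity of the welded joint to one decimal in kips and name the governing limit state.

Weld metal: throat = 0.707×0.375 = 0.26513 in, L = 2×3.9375 = 7.875 in. φR_n = 0.75 × 0.6 × 80 × 0.26513 × 7.875 = 75.2 kips.
Base metal shear (0.625 in plate): yield φR_n = 1.0×0.6×50×0.625×7.875 = 147.7 kips; rupture φR_n = 0.75×0.6×70×0.625×7.875 = 155.0 kips; take 147.7 kips (yield).
Governing: min(75.2, 147.7) = 75.2 kips → weld metal.

75.2 kips (weld metal governs)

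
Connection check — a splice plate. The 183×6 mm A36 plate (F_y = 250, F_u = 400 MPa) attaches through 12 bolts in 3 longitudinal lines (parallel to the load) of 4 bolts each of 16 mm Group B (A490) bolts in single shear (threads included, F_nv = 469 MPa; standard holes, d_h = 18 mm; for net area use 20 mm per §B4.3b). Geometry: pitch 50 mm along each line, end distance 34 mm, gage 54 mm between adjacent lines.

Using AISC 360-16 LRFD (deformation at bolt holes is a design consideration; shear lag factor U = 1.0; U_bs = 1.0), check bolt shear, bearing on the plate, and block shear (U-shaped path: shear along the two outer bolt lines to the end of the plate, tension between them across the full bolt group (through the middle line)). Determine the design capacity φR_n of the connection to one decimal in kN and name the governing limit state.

Bolt shear: A_b = π(16)²/4 = 201.06 mm². φR_n = 0.75 × 469 × 201.06 × 12 × 1 = 848.7 kN.
Bearing (6 mm plate, F_u = 400 MPa): end bolts L_c = 34 − 18/2 = 25, R_n = min(1.2×25×6×400, 2.4×16×6×400) = 72 kN/bolt; interior L_c = 50 − 18 = 32, R_n = 92.16 kN/bolt. φR_n = 0.75 × (3×72 + 9×92.16) = 784.1 kN.
Block shear: shear path 2×[34+3×50] = 2×184 mm, A_gv = 2208, A_nv = 2×(184 − 3.5×20)×6 = 1368 mm²; tension across gage: (108 − 2×20)×6 = 408 mm². R_n = min(0.6×400×1368, 0.6×250×2208) + 1.0×400×408 = min(328.32, 331.2) + 163.2 = 491.52 kN. φR_n = 0.75 × 491.52 = 368.6 kN.
Governing: min(848.7, 784.1, 368.6) = 368.6 kN → block shear.

368.6 kN (block shear governs)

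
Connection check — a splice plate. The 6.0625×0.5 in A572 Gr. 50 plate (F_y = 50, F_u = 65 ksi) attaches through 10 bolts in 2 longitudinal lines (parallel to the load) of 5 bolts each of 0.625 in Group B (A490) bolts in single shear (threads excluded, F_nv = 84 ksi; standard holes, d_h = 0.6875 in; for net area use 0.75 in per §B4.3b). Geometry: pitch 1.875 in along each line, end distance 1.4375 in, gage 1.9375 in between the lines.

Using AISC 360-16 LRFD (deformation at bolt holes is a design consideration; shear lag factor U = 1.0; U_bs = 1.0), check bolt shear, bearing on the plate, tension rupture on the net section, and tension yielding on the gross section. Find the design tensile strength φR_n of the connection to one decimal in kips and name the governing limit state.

111.2 kips (net-section rupture governs)

Bolt shear: A_b = π(0.625)²/4 = 0.3068 in². φR_n = 0.75 × 84 × 0.3068 × 10 × 1 = 193.3 kips.
Bearing (0.5 in plate, F_u = 65 ksi): end bolts L_c = 1.4375 − 0.6875/2 = 1.09375, R_n = min(1.2×1.09375×0.5×65, 2.4×0.625×0.5×65) = 42.656 kips/bolt; interior L_c = 1.875 − 0.6875 = 1.1875, R_n = 46.313 kips/bolt. φR_n = 0.75 × (2×42.656 + 8×46.313) = 341.9 kips.
Tension rupture (net): A_n = (6.0625 − 2×0.75)×0.5 = 2.2813 in² (U = 1.0, A_e = A_n). φR_n = 0.75 × 65 × 2.2813 = 111.2 kips.
Tension yield (gross): A_g = 6.0625×0.5 = 3.0313 in². φR_n = 0.90 × 50 × 3.0313 = 136.4 kips.
Governing: min(193.3, 341.9, 111.2, 136.4) = 111.2 kips → net-section rupture.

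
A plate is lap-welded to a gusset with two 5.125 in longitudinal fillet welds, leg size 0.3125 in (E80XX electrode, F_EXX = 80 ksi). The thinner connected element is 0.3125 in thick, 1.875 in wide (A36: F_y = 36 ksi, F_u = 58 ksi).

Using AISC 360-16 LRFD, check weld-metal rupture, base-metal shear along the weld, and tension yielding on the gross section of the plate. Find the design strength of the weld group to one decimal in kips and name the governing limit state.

Weld metal: throat = 0.707×0.3125 = 0.22094 in, L = 2×5.125 = 10.25 in. φR_n = 0.75 × 0.6 × 80 × 0.22094 × 10.25 = 81.5 kips.
Base metal shear (0.3125 in plate): yield φR_n = 1.0×0.6×36×0.3125×10.25 = 69.2 kips; rupture φR_n = 0.75×0.6×58×0.3125×10.25 = 83.6 kips; take 69.2 kips (yield).
Tension yield (gross): A_g = 1.875×0.3125 = 0.58594 in². φR_n = 0.90 × 36 × 0.58594 = 19.0 kips.
Governing: min(81.5, 69.2, 19.0) = 19.0 kips → gross-section yield.

19.0 kips (gross-section yield governs)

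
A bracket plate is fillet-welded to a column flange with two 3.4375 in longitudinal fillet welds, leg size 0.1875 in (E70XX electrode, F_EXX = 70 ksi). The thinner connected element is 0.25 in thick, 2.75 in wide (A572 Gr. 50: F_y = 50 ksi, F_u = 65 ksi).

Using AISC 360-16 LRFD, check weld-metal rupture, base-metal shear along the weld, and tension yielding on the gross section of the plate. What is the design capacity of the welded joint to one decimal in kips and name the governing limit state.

28.7 kips (weld metal governs)

Weld metal: throat = 0.707×0.1875 = 0.13256 in, L = 2×3.4375 = 6.875 in. φR_n = 0.75 × 0.6 × 70 × 0.13256 × 6.875 = 28.7 kips.
Base metal shear (0.25 in plate): yield φR_n = 1.0×0.6×50×0.25×6.875 = 51.6 kips; rupture φR_n = 0.75×0.6×65×0.25×6.875 = 50.3 kips; take 50.3 kips (rupture).
Tension yield (gross): A_g = 2.75×0.25 = 0.6875 in². φR_n = 0.90 × 50 × 0.6875 = 30.9 kips.
Governing: min(28.7, 50.3, 30.9) = 28.7 kips → weld metal.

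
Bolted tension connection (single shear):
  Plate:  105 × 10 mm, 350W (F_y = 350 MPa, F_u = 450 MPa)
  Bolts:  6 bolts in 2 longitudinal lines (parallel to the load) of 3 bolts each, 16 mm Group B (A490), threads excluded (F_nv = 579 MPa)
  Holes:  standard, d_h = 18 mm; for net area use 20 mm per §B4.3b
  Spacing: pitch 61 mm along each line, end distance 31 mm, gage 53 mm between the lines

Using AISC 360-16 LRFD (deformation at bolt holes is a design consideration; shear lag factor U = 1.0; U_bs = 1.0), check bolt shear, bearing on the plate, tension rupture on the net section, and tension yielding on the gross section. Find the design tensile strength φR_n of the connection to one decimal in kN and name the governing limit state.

Bolt shear: A_b = π(16)²/4 = 201.06 mm². φR_n = 0.75 × 579 × 201.06 × 6 × 1 = 523.9 kN.
Bearing (10 mm plate, F_u = 450 MPa): end bolts L_c = 31 − 18/2 = 22, R_n = min(1.2×22×10×450, 2.4×16×10×450) = 118.8 kN/bolt; interior L_c = 61 − 18 = 43, R_n = 172.8 kN/bolt. φR_n = 0.75 × (2×118.8 + 4×172.8) = 696.6 kN.
Tension rupture (net): A_n = (105 − 2×20)×10 = 650 mm² (U = 1.0, A_e = A_n). φR_n = 0.75 × 450 × 650 = 219.4 kN.
Tension yield (gross): A_g = 105×10 = 1050 mm². φR_n = 0.90 × 350 × 1050 = 330.8 kN.
Governing: min(523.9, 696.6, 219.4, 330.8) = 219.4 kN → net-section rupture.

219.4 kN (net-section rupture governs)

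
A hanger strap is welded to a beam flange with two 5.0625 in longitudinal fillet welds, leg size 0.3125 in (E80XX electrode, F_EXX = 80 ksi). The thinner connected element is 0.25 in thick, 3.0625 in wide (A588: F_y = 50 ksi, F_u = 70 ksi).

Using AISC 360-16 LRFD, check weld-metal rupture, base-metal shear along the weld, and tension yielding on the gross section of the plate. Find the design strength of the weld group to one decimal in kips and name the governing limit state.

Weld metal: throat = 0.707×0.3125 = 0.22094 in, L = 2×5.0625 = 10.125 in. φR_n = 0.75 × 0.6 × 80 × 0.22094 × 10.125 = 80.5 kips.
Base metal shear (0.25 in plate): yield φR_n = 1.0×0.6×50×0.25×10.125 = 75.9 kips; rupture φR_n = 0.75×0.6×70×0.25×10.125 = 79.7 kips; take 75.9 kips (yield).
Tension yield (gross): A_g = 3.0625×0.25 = 0.76563 in². φR_n = 0.90 × 50 × 0.76563 = 34.5 kips.
Governing: min(80.5, 75.9, 34.5) = 34.5 kips → gross-section yield.

34.5 kips (gross-section yield governs)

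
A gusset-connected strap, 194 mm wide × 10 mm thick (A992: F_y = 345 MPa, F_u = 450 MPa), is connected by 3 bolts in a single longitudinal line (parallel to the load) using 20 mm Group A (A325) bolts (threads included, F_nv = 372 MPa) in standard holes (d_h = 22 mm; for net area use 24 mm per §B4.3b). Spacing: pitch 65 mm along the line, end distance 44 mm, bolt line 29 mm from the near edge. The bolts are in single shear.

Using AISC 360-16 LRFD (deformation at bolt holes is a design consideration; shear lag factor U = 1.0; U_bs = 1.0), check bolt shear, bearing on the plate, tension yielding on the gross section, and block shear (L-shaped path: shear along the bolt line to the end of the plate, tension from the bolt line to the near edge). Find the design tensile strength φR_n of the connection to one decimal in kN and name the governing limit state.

Bolt shear: A_b = π(20)²/4 = 314.16 mm². φR_n = 0.75 × 372 × 314.16 × 3 × 1 = 263.0 kN.
Bearing (10 mm plate, F_u = 450 MPa): end bolts L_c = 44 − 22/2 = 33, R_n = min(1.2×33×10×450, 2.4×20×10×450) = 178.2 kN/bolt; interior L_c = 65 − 22 = 43, R_n = 216 kN/bolt. φR_n = 0.75 × (1×178.2 + 2×216) = 457.7 kN.
Tension yield (gross): A_g = 194×10 = 1940 mm². φR_n = 0.90 × 345 × 1940 = 602.4 kN.
Block shear: shear path 1×[44+2×65] = 1×174 mm, A_gv = 1740, A_nv = 1×(174 − 2.5×24)×10 = 1140 mm²; tension to near edge: (29 − 0.5×24)×10 = 170 mm². R_n = min(0.6×450×1140, 0.6×345×1740) + 1.0×450×170 = min(307.8, 360.18) + 76.5 = 384.3 kN. φR_n = 0.75 × 384.3 = 288.2 kN.
Governing: min(263.0, 457.7, 602.4, 288.2) = 263.0 kN → bolt shear.

263.0 kN (bolt shear governs)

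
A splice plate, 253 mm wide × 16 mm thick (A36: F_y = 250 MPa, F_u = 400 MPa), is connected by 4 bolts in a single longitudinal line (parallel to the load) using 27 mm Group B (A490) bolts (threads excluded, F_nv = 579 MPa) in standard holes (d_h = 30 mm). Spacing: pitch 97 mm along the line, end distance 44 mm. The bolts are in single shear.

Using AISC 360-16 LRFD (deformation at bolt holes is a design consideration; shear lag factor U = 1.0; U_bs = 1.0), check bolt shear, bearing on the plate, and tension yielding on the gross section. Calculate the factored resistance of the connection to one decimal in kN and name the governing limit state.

Bolt shear: A_b = π(27)²/4 = 572.56 mm². φR_n = 0.75 × 579 × 572.56 × 4 × 1 = 994.5 kN.
Bearing (16 mm plate, F_u = 400 MPa): end bolts L_c = 44 − 30/2 = 29, R_n = min(1.2×29×16×400, 2.4×27×16×400) = 222.72 kN/bolt; interior L_c = 97 − 30 = 67, R_n = 414.72 kN/bolt. φR_n = 0.75 × (1×222.72 + 3×414.72) = 1100.2 kN.
Tension yield (gross): A_g = 253×16 = 4048 mm². φR_n = 0.90 × 250 × 4048 = 910.8 kN.
Governing: min(994.5, 1100.2, 910.8) = 910.8 kN → gross-section yield.

910.8 kN (gross-section yield governs)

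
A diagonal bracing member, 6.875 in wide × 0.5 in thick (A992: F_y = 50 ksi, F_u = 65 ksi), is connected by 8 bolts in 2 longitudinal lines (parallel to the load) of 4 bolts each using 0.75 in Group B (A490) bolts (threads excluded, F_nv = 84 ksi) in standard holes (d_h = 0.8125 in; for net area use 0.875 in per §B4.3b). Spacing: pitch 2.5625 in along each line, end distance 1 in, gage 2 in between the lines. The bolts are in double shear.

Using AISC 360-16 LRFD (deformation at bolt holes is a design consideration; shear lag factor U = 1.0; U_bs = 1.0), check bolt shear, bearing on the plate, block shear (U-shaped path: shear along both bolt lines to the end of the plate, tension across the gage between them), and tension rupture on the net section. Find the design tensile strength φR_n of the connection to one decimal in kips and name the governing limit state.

Bolt shear: A_b = π(0.75)²/4 = 0.44179 in². φR_n = 0.75 × 84 × 0.44179 × 8 × 2 = 445.3 kips.
Bearing (0.5 in plate, F_u = 65 ksi): end bolts L_c = 1 − 0.8125/2 = 0.59375, R_n = min(1.2×0.59375×0.5×65, 2.4×0.75×0.5×65) = 23.156 kips/bolt; interior L_c = 2.5625 − 0.8125 = 1.75, R_n = 58.5 kips/bolt. φR_n = 0.75 × (2×23.156 + 6×58.5) = 298.0 kips.
Block shear: shear path 2×[1+3×2.5625] = 2×8.6875 in, A_gv = 8.6875, A_nv = 2×(8.6875 − 3.5×0.875)×0.5 = 5.625 in²; tension across gage: (2 − 1×0.875)×0.5 = 0.5625 in². R_n = min(0.6×65×5.625, 0.6×50×8.6875) + 1.0×65×0.5625 = min(219.38, 260.63) + 36.563 = 255.94 kips. φR_n = 0.75 × 255.94 = 192.0 kips.
Tension rupture (net): A_n = (6.875 − 2×0.875)×0.5 = 2.5625 in² (U = 1.0, A_e = A_n). φR_n = 0.75 × 65 × 2.5625 = 124.9 kips.
Governing: min(445.3, 298.0, 192.0, 124.9) = 124.9 kips → net-section rupture.

124.9 kips (net-section rupture governs)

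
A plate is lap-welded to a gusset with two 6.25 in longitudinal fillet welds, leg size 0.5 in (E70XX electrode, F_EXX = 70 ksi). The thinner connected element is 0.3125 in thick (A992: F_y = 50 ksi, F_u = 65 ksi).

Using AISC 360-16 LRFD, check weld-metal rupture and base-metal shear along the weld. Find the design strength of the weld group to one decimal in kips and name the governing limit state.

Weld metal: throat = 0.707×0.5 = 0.3535 in, L = 2×6.25 = 12.5 in. φR_n = 0.75 × 0.6 × 70 × 0.3535 × 12.5 = 139.2 kips.
Base metal shear (0.3125 in plate): yield φR_n = 1.0×0.6×50×0.3125×12.5 = 117.2 kips; rupture φR_n = 0.75×0.6×65×0.3125×12.5 = 114.3 kips; take 114.3 kips (rupture).
Governing: min(139.2, 114.3) = 114.3 kips → base-metal shear.

114.3 kips (base-metal shear governs)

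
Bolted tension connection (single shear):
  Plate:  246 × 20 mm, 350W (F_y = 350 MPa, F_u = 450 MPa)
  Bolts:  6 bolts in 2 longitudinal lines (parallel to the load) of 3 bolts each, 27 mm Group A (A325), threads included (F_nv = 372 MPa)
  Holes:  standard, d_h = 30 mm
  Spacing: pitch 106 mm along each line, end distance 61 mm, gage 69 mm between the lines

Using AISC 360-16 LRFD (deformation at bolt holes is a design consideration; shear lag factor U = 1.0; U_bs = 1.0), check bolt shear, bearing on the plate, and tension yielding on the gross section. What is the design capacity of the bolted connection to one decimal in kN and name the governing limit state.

Bolt shear: A_b = π(27)²/4 = 572.56 mm². φR_n = 0.75 × 372 × 572.56 × 6 × 1 = 958.5 kN.
Bearing (20 mm plate, F_u = 450 MPa): end bolts L_c = 61 − 30/2 = 46, R_n = min(1.2×46×20×450, 2.4×27×20×450) = 496.8 kN/bolt; interior L_c = 106 − 30 = 76, R_n = 583.2 kN/bolt. φR_n = 0.75 × (2×496.8 + 4×583.2) = 2494.8 kN.
Tension yield (gross): A_g = 246×20 = 4920 mm². φR_n = 0.90 × 350 × 4920 = 1549.8 kN.
Governing: min(958.5, 2494.8, 1549.8) = 958.5 kN → bolt shear.

958.5 kN (bolt shear governs)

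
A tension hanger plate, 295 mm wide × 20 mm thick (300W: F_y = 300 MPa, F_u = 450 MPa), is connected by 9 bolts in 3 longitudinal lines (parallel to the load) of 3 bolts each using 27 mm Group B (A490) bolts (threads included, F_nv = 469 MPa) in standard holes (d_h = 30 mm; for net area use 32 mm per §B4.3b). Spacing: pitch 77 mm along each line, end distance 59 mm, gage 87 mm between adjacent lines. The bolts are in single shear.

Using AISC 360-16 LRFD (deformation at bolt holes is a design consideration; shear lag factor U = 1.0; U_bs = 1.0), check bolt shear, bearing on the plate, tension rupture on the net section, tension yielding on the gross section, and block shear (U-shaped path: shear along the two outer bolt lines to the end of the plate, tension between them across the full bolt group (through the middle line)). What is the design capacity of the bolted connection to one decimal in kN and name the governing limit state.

1343.3 kN (net-section rupture governs)

Bolt shear: A_b = π(27)²/4 = 572.56 mm². φR_n = 0.75 × 469 × 572.56 × 9 × 1 = 1812.6 kN.
Bearing (20 mm plate, F_u = 450 MPa): end bolts L_c = 59 − 30/2 = 44, R_n = min(1.2×44×20×450, 2.4×27×20×450) = 475.2 kN/bolt; interior L_c = 77 − 30 = 47, R_n = 507.6 kN/bolt. φR_n = 0.75 × (3×475.2 + 6×507.6) = 3353.4 kN.
Tension rupture (net): A_n = (295 − 3×32)×20 = 3980 mm² (U = 1.0, A_e = A_n). φR_n = 0.75 × 450 × 3980 = 1343.3 kN.
Tension yield (gross): A_g = 295×20 = 5900 mm². φR_n = 0.90 × 300 × 5900 = 1593.0 kN.
Block shear: shear path 2×[59+2×77] = 2×213 mm, A_gv = 8520, A_nv = 2×(213 − 2.5×32)×20 = 5320 mm²; tension across gage: (174 − 2×32)×20 = 2200 mm². R_n = min(0.6×450×5320, 0.6×300×8520) + 1.0×450×2200 = min(1436.4, 1533.6) + 990 = 2426.4 kN. φR_n = 0.75 × 2426.4 = 1819.8 kN.
Governing: min(1812.6, 3353.4, 1343.3, 1593.0, 1819.8) = 1343.3 kN → net-section rupture.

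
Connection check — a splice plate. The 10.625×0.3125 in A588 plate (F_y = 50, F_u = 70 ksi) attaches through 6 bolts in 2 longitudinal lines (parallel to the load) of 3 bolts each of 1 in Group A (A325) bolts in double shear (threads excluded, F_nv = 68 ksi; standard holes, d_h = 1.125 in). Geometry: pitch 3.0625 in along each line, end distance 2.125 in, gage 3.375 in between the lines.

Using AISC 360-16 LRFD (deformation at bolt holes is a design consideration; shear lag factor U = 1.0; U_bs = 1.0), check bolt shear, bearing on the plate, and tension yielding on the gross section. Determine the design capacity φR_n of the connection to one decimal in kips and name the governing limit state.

Bolt shear: A_b = π(1)²/4 = 0.7854 in². φR_n = 0.75 × 68 × 0.7854 × 6 × 2 = 480.7 kips.
Bearing (0.3125 in plate, F_u = 70 ksi): end bolts L_c = 2.125 − 1.125/2 = 1.5625, R_n = min(1.2×1.5625×0.3125×70, 2.4×1×0.3125×70) = 41.016 kips/bolt; interior L_c = 3.0625 − 1.125 = 1.9375, R_n = 50.859 kips/bolt. φR_n = 0.75 × (2×41.016 + 4×50.859) = 214.1 kips.
Tension yield (gross): A_g = 10.625×0.3125 = 3.3203 in². φR_n = 0.90 × 50 × 3.3203 = 149.4 kips.
Governing: min(480.7, 214.1, 149.4) = 149.4 kips → gross-section yield.

149.4 kips (gross-section yield governs)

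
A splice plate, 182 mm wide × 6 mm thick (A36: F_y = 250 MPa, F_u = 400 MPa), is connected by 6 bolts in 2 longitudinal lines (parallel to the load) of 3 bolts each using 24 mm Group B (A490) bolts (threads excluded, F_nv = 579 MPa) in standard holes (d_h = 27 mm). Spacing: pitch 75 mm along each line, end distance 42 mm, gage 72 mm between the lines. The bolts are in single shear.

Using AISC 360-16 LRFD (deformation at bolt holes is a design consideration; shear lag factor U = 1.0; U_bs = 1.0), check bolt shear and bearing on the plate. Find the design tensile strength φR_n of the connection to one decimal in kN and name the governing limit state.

Bolt shear: A_b = π(24)²/4 = 452.39 mm². φR_n = 0.75 × 579 × 452.39 × 6 × 1 = 1178.7 kN.
Bearing (6 mm plate, F_u = 400 MPa): end bolts L_c = 42 − 27/2 = 28.5, R_n = min(1.2×28.5×6×400, 2.4×24×6×400) = 82.08 kN/bolt; interior L_c = 75 − 27 = 48, R_n = 138.24 kN/bolt. φR_n = 0.75 × (2×82.08 + 4×138.24) = 537.8 kN.
Governing: min(1178.7, 537.8) = 537.8 kN → bearing.

537.8 kN (bearing governs)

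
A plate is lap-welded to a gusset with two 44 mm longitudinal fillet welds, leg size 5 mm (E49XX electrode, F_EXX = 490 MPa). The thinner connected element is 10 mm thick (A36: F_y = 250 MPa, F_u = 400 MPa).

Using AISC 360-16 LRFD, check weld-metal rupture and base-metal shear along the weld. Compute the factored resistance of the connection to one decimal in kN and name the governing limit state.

68.6 kN (weld metal governs)

Weld metal: throat = 0.707×5 = 3.535 mm, L = 2×44 = 88 mm. φR_n = 0.75 × 0.6 × 490 × 3.535 × 88 = 68.6 kN.
Base metal shear (10 mm plate): yield φR_n = 1.0×0.6×250×10×88 = 132.0 kN; rupture φR_n = 0.75×0.6×400×10×88 = 158.4 kN; take 132.0 kN (yield).
Governing: min(68.6, 132.0) = 68.6 kN → weld metal.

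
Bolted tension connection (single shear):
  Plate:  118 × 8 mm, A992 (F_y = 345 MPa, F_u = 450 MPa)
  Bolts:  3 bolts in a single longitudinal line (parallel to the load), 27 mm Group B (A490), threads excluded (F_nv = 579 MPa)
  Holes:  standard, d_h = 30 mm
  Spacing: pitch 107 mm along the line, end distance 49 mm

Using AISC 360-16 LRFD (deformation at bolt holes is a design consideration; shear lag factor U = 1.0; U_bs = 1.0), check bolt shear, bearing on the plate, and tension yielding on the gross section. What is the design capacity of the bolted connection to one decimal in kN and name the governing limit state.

293.1 kN (gross-section yield governs)

Bolt shear: A_b = π(27)²/4 = 572.56 mm². φR_n = 0.75 × 579 × 572.56 × 3 × 1 = 745.9 kN.
Bearing (8 mm plate, F_u = 450 MPa): end bolts L_c = 49 − 30/2 = 34, R_n = min(1.2×34×8×450, 2.4×27×8×450) = 146.88 kN/bolt; interior L_c = 107 − 30 = 77, R_n = 233.28 kN/bolt. φR_n = 0.75 × (1×146.88 + 2×233.28) = 460.1 kN.
Tension yield (gross): A_g = 118×8 = 944 mm². φR_n = 0.90 × 345 × 944 = 293.1 kN.
Governing: min(745.9, 460.1, 293.1) = 293.1 kN → gross-section yield.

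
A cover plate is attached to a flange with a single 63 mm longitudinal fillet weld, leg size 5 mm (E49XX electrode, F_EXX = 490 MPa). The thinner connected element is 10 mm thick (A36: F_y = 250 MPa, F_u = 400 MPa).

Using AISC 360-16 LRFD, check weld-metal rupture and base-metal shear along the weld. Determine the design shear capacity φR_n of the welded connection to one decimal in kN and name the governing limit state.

49.1 kN (weld metal governs)

Weld metal: throat = 0.707×5 = 3.535 mm, L = 63 mm. φR_n = 0.75 × 0.6 × 490 × 3.535 × 63 = 49.1 kN.
Base metal shear (10 mm plate): yield φR_n = 1.0×0.6×250×10×63 = 94.5 kN; rupture φR_n = 0.75×0.6×400×10×63 = 113.4 kN; take 94.5 kN (yield).
Governing: min(49.1, 94.5) = 49.1 kN → weld metal.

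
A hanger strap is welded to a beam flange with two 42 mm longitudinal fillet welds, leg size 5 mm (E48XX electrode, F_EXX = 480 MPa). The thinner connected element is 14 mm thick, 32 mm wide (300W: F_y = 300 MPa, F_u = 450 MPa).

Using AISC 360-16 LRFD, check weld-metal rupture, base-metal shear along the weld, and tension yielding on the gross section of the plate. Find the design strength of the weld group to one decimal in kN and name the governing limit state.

64.1 kN (weld metal governs)

Weld metal: throat = 0.707×5 = 3.535 mm, L = 2×42 = 84 mm. φR_n = 0.75 × 0.6 × 480 × 3.535 × 84 = 64.1 kN.
Base metal shear (14 mm plate): yield φR_n = 1.0×0.6×300×14×84 = 211.7 kN; rupture φR_n = 0.75×0.6×450×14×84 = 238.1 kN; take 211.7 kN (yield).
Tension yield (gross): A_g = 32×14 = 448 mm². φR_n = 0.90 × 300 × 448 = 121.0 kN.
Governing: min(64.1, 211.7, 121.0) = 64.1 kN → weld metal.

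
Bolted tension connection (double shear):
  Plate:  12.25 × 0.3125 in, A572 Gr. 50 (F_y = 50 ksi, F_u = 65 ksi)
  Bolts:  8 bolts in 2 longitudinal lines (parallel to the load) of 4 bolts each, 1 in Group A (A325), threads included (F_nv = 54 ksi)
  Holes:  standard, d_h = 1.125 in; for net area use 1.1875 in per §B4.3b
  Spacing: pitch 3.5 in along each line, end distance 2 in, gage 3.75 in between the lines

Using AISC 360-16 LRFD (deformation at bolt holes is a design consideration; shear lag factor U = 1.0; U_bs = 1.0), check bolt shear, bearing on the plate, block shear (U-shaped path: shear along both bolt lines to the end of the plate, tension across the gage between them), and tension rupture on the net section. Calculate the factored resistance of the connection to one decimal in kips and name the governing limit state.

Bolt shear: A_b = π(1)²/4 = 0.7854 in². φR_n = 0.75 × 54 × 0.7854 × 8 × 2 = 508.9 kips.
Bearing (0.3125 in plate, F_u = 65 ksi): end bolts L_c = 2 − 1.125/2 = 1.4375, R_n = min(1.2×1.4375×0.3125×65, 2.4×1×0.3125×65) = 35.039 kips/bolt; interior L_c = 3.5 − 1.125 = 2.375, R_n = 48.75 kips/bolt. φR_n = 0.75 × (2×35.039 + 6×48.75) = 271.9 kips.
Block shear: shear path 2×[2+3×3.5] = 2×12.5 in, A_gv = 7.8125, A_nv = 2×(12.5 − 3.5×1.1875)×0.3125 = 5.2148 in²; tension across gage: (3.75 − 1×1.1875)×0.3125 = 0.80078 in². R_n = min(0.6×65×5.2148, 0.6×50×7.8125) + 1.0×65×0.80078 = min(203.38, 234.38) + 52.051 = 255.43 kips. φR_n = 0.75 × 255.43 = 191.6 kips.
Tension rupture (net): A_n = (12.25 − 2×1.1875)×0.3125 = 3.0859 in² (U = 1.0, A_e = A_n). φR_n = 0.75 × 65 × 3.0859 = 150.4 kips.
Governing: min(508.9, 271.9, 191.6, 150.4) = 150.4 kips → net-section rupture.

150.4 kips (net-section rupture governs)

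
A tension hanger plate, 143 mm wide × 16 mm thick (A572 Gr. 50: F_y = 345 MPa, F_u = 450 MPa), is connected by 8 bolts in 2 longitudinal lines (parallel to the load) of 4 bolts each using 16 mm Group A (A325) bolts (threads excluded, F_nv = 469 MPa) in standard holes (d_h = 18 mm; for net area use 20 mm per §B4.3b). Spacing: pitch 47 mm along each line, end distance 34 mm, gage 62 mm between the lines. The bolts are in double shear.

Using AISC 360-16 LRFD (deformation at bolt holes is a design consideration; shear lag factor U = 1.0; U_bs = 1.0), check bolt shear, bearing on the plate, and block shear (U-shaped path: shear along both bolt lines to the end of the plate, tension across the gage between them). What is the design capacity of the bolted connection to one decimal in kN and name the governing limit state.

Bolt shear: A_b = π(16)²/4 = 201.06 mm². φR_n = 0.75 × 469 × 201.06 × 8 × 2 = 1131.6 kN.
Bearing (16 mm plate, F_u = 450 MPa): end bolts L_c = 34 − 18/2 = 25, R_n = min(1.2×25×16×450, 2.4×16×16×450) = 216 kN/bolt; interior L_c = 47 − 18 = 29, R_n = 250.56 kN/bolt. φR_n = 0.75 × (2×216 + 6×250.56) = 1451.5 kN.
Block shear: shear path 2×[34+3×47] = 2×175 mm, A_gv = 5600, A_nv = 2×(175 − 3.5×20)×16 = 3360 mm²; tension across gage: (62 − 1×20)×16 = 672 mm². R_n = min(0.6×450×3360, 0.6×345×5600) + 1.0×450×672 = min(907.2, 1159.2) + 302.4 = 1209.6 kN. φR_n = 0.75 × 1209.6 = 907.2 kN.
Governing: min(1131.6, 1451.5, 907.2) = 907.2 kN → block shear.

907.2 kN (block shear governs)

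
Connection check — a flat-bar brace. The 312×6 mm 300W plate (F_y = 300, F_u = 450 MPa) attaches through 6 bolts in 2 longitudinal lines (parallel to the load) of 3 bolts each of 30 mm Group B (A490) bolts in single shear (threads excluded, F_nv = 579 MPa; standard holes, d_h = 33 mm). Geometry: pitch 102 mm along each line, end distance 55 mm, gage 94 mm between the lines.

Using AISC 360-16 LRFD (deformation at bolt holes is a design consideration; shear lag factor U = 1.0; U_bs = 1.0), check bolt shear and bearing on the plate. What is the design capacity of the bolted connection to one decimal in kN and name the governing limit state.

Bolt shear: A_b = π(30)²/4 = 706.86 mm². φR_n = 0.75 × 579 × 706.86 × 6 × 1 = 1841.7 kN.
Bearing (6 mm plate, F_u = 450 MPa): end bolts L_c = 55 − 33/2 = 38.5, R_n = min(1.2×38.5×6×450, 2.4×30×6×450) = 124.74 kN/bolt; interior L_c = 102 − 33 = 69, R_n = 194.4 kN/bolt. φR_n = 0.75 × (2×124.74 + 4×194.4) = 770.3 kN.
Governing: min(1841.7, 770.3) = 770.3 kN → bearing.

770.3 kN (bearing governs)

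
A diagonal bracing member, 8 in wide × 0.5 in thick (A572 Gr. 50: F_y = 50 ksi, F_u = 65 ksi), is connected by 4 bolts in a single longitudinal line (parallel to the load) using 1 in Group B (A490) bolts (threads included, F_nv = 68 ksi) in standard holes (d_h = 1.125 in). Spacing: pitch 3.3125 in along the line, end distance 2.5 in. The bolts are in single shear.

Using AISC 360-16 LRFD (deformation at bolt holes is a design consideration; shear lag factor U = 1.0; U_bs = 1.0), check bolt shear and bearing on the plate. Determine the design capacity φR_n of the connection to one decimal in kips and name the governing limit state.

Bolt shear: A_b = π(1)²/4 = 0.7854 in². φR_n = 0.75 × 68 × 0.7854 × 4 × 1 = 160.2 kips.
Bearing (0.5 in plate, F_u = 65 ksi): end bolts L_c = 2.5 − 1.125/2 = 1.9375, R_n = min(1.2×1.9375×0.5×65, 2.4×1×0.5×65) = 75.563 kips/bolt; interior L_c = 3.3125 − 1.125 = 2.1875, R_n = 78 kips/bolt. φR_n = 0.75 × (1×75.563 + 3×78) = 232.2 kips.
Governing: min(160.2, 232.2) = 160.2 kips → bolt shear.

160.2 kips (bolt shear governs)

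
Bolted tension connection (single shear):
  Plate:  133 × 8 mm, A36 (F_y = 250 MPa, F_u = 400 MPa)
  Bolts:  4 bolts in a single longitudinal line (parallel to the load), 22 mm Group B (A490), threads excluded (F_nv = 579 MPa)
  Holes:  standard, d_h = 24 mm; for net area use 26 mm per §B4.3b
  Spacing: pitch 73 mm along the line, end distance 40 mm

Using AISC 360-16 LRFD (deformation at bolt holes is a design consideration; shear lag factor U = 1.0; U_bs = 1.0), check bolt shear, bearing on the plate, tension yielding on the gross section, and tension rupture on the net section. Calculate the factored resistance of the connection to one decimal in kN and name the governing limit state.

239.4 kN (gross-section yield governs)

Bolt shear: A_b = π(22)²/4 = 380.13 mm². φR_n = 0.75 × 579 × 380.13 × 4 × 1 = 660.3 kN.
Bearing (8 mm plate, F_u = 400 MPa): end bolts L_c = 40 − 24/2 = 28, R_n = min(1.2×28×8×400, 2.4×22×8×400) = 107.52 kN/bolt; interior L_c = 73 − 24 = 49, R_n = 168.96 kN/bolt. φR_n = 0.75 × (1×107.52 + 3×168.96) = 460.8 kN.
Tension yield (gross): A_g = 133×8 = 1064 mm². φR_n = 0.90 × 250 × 1064 = 239.4 kN.
Tension rupture (net): A_n = (133 − 1×26)×8 = 856 mm² (U = 1.0, A_e = A_n). φR_n = 0.75 × 400 × 856 = 256.8 kN.
Governing: min(660.3, 460.8, 239.4, 256.8) = 239.4 kN → gross-section yield.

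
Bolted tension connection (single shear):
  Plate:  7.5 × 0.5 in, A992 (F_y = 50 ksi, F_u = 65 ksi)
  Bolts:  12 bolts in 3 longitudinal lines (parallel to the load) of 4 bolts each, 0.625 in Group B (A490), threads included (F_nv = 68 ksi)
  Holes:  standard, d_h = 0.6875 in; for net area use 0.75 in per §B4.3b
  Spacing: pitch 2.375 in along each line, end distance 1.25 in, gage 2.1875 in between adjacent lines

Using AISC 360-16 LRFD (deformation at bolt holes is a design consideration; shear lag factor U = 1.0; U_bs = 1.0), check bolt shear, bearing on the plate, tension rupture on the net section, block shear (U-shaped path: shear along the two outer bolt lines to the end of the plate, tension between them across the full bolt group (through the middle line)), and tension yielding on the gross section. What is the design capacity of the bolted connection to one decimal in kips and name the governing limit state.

Bolt shear: A_b = π(0.625)²/4 = 0.3068 in². φR_n = 0.75 × 68 × 0.3068 × 12 × 1 = 187.8 kips.
Bearing (0.5 in plate, F_u = 65 ksi): end bolts L_c = 1.25 − 0.6875/2 = 0.90625, R_n = min(1.2×0.90625×0.5×65, 2.4×0.625×0.5×65) = 35.344 kips/bolt; interior L_c = 2.375 − 0.6875 = 1.6875, R_n = 48.75 kips/bolt. φR_n = 0.75 × (3×35.344 + 9×48.75) = 408.6 kips.
Tension rupture (net): A_n = (7.5 − 3×0.75)×0.5 = 2.625 in² (U = 1.0, A_e = A_n). φR_n = 0.75 × 65 × 2.625 = 128.0 kips.
Block shear: shear path 2×[1.25+3×2.375] = 2×8.375 in, A_gv = 8.375, A_nv = 2×(8.375 − 3.5×0.75)×0.5 = 5.75 in²; tension across gage: (4.375 − 2×0.75)×0.5 = 1.4375 in². R_n = min(0.6×65×5.75, 0.6×50×8.375) + 1.0×65×1.4375 = min(224.25, 251.25) + 93.438 = 317.69 kips. φR_n = 0.75 × 317.69 = 238.3 kips.
Tension yield (gross): A_g = 7.5×0.5 = 3.75 in². φR_n = 0.90 × 50 × 3.75 = 168.8 kips.
Governing: min(187.8, 408.6, 128.0, 238.3, 168.8) = 128.0 kips → net-section rupture.

128.0 kips (net-section rupture governs)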